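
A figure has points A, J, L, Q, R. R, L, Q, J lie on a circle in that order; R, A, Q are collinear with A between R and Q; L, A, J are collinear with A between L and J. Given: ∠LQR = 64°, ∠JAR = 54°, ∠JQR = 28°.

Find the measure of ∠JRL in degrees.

1. ∠LJR = 64°  [same arc RL]
2. ∠JLR = 28°  [same arc RJ]
3. ∠JRL = 88°  [△RLJ]

∠JRL = 88°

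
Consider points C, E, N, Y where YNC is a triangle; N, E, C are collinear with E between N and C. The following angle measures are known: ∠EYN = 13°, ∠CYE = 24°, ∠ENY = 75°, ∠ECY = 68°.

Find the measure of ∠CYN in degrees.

∠CYN = 37°

1. ∠CNY = 75°  [E on ray NC]
2. ∠NCY = 68°  [E on ray CN]
3. ∠CYN = 37°  [△YNC]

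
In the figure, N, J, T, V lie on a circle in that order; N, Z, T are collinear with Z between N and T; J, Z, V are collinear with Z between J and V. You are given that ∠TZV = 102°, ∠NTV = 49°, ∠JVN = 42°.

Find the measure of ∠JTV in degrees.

∠JTV = 91°

1. ∠NJV = 49°  [same arc NV]
2. ∠JNV = 89°  [△NJV]
3. ∠JTV = 91°  [cyclic NJTV, opposite ∠N+∠T]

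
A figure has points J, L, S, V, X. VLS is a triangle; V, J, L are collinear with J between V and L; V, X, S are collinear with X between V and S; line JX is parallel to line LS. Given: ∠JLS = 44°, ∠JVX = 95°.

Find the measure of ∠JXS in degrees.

∠JXS = 139°

1. ∠SLV = 44°  [J on ray LV]
2. ∠LVS = 95°  [J on VL, X on VS]
3. ∠LSV = 41°  [△VLS]
4. ∠JXV = 41°  [JX∥LS, corresponding at X]
5. ∠JXS = 139°  [linear pair at X on VS]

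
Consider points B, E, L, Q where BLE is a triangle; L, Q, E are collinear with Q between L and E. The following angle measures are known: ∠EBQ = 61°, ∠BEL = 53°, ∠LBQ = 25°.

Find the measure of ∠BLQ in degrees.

1. ∠BEQ = 53°  [Q on ray EL]
2. ∠BQE = 66°  [△BQE]
3. ∠BQL = 114°  [linear pair at Q on LE]
4. ∠BLQ = 41°  [△BLQ]

∠BLQ = 41°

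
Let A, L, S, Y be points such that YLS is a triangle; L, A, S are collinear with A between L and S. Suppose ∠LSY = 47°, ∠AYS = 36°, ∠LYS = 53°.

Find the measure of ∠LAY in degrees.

1. ∠ASY = 47°  [A on ray SL]
2. ∠SAY = 97°  [△YAS]
3. ∠LAY = 83°  [linear pair at A on LS]

∠LAY = 83°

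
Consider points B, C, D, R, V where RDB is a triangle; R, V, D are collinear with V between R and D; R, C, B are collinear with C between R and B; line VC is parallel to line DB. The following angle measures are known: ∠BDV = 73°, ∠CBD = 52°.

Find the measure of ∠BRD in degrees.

1. ∠BDR = 73°  [V on ray DR]
2. ∠DBR = 52°  [C on ray BR]
3. ∠BRD = 55°  [△RDB]

∠BRD = 55°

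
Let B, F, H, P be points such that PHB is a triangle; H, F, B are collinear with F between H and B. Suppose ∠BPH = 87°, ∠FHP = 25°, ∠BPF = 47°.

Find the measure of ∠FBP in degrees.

1. ∠BHP = 25°  [F on ray HB]
2. ∠HBP = 68°  [△PHB]
3. ∠FBP = 68°  [F on ray BH]

∠FBP = 68°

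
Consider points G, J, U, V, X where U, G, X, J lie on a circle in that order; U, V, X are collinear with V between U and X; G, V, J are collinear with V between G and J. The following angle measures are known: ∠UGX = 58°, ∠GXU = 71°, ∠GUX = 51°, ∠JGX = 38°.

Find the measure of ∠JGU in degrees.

1. ∠UJX = 122°  [cyclic UGXJ, opposite ∠G+∠J]
2. ∠JUX = 38°  [same arc XJ]
3. ∠JXU = 20°  [△UXJ]
4. ∠JGU = 20°  [same arc UJ]

∠JGU = 20°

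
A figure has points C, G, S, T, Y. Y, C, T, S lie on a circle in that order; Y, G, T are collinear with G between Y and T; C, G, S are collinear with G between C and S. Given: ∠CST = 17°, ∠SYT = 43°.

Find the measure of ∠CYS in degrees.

1. ∠SCT = 43°  [same arc TS]
2. ∠CTS = 120°  [△CTS]
3. ∠CYS = 60°  [cyclic YCTS, opposite ∠Y+∠T]

∠CYS = 60°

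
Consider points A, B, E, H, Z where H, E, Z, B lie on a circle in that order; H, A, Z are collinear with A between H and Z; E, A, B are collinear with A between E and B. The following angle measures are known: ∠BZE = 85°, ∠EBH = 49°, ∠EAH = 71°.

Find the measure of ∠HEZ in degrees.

1. ∠BHE = 95°  [cyclic HEZB, opposite ∠H+∠Z]
2. ∠EZH = 49°  [same arc HE]
3. ∠BEH = 36°  [△HEB]
4. ∠EHZ = 73°  [△HAE]
5. ∠HEZ = 58°  [△HEZ]

∠HEZ = 58°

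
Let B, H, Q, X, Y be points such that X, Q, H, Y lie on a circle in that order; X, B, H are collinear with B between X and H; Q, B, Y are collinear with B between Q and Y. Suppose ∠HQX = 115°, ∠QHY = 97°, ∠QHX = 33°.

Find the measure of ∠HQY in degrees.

∠HQY = 51°

1. ∠HXQ = 32°  [△XQH]
2. ∠HYQ = 32°  [same arc QH]
3. ∠HQY = 51°  [△QHY]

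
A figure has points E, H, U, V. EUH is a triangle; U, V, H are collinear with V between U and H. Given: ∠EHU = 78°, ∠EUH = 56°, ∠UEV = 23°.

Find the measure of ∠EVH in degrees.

1. ∠EUV = 56°  [V on ray UH]
2. ∠EVU = 101°  [△EUV]
3. ∠EVH = 79°  [linear pair at V on UH]

∠EVH = 79°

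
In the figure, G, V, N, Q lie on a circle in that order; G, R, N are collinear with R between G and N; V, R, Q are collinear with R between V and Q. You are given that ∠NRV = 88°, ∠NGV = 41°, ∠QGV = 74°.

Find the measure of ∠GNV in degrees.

∠GNV = 59°

1. ∠GRV = 92°  [linear pair at R on GN]
2. ∠GVQ = 47°  [△GRV]
3. ∠GQV = 59°  [△GVQ]
4. ∠GNV = 59°  [same arc GV]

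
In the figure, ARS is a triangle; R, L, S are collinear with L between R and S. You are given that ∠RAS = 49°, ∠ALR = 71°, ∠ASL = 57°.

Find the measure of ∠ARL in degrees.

∠ARL = 74°

1. ∠ASR = 57°  [L on ray SR]
2. ∠ARS = 74°  [△ARS]
3. ∠ARL = 74°  [L on ray RS]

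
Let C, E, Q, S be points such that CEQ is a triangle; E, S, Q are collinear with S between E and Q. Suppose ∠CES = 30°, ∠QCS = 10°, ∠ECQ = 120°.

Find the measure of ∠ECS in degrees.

1. ∠CEQ = 30°  [S on ray EQ]
2. ∠CQE = 30°  [△CEQ]
3. ∠CQS = 30°  [S on ray QE]
4. ∠CSQ = 140°  [△CSQ]
5. ∠CSE = 40°  [linear pair at S on EQ]
6. ∠ECS = 110°  [△CES]

∠ECS = 110°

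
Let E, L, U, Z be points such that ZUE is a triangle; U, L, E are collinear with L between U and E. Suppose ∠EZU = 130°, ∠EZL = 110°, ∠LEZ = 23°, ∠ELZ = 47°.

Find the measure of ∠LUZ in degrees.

1. ∠UEZ = 23°  [L on ray EU]
2. ∠EUZ = 27°  [△ZUE]
3. ∠LUZ = 27°  [L on ray UE]

∠LUZ = 27°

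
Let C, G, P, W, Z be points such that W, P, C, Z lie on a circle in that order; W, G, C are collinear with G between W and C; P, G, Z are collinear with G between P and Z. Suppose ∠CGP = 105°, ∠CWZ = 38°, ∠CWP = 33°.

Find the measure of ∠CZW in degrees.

1. ∠WGZ = 105°  [vertical angles at G]
2. ∠CZP = 33°  [same arc PC]
3. ∠CGZ = 75°  [linear pair at G on WC]
4. ∠WCZ = 72°  [△CGZ]
5. ∠CZW = 70°  [△WCZ]

∠CZW = 70°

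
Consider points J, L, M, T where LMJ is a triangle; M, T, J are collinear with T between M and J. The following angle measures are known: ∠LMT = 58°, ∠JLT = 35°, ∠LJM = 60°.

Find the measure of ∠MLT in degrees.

1. ∠LJT = 60°  [T on ray JM]
2. ∠JTL = 85°  [△LTJ]
3. ∠LTM = 95°  [linear pair at T on MJ]
4. ∠MLT = 27°  [△LMT]

∠MLT = 27°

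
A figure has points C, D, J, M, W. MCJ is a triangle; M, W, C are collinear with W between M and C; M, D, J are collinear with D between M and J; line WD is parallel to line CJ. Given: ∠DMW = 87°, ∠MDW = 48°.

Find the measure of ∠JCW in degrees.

1. ∠DWM = 45°  [△MWD]
2. ∠CWD = 135°  [linear pair at W on MC]
3. ∠JCW = 45°  [WD∥CJ, co-interior at C–W]

∠JCW = 45°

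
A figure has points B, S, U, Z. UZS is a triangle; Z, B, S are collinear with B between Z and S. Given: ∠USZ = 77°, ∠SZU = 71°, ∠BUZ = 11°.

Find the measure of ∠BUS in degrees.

∠BUS = 21°

1. ∠BSU = 77°  [B on ray SZ]
2. ∠BZU = 71°  [B on ray ZS]
3. ∠UBZ = 98°  [△UZB]
4. ∠SBU = 82°  [linear pair at B on ZS]
5. ∠BUS = 21°  [△UBS]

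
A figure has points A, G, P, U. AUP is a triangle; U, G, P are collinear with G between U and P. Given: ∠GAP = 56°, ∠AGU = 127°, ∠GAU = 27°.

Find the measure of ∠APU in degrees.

∠APU = 71°

1. ∠AGP = 53°  [linear pair at G on UP]
2. ∠APG = 71°  [△AGP]
3. ∠APU = 71°  [G on ray PU]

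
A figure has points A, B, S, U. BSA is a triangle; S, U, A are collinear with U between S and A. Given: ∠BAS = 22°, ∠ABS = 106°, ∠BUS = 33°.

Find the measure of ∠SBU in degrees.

∠SBU = 95°

1. ∠ASB = 52°  [△BSA]
2. ∠BSU = 52°  [U on ray SA]
3. ∠SBU = 95°  [△BSU]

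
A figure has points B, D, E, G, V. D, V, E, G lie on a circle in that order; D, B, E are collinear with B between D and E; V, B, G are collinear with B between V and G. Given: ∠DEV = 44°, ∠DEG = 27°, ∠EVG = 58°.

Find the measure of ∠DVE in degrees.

1. ∠EBV = 78°  [△VBE]
2. ∠DVG = 27°  [same arc DG]
3. ∠DBV = 102°  [linear pair at B on DE]
4. ∠EDV = 51°  [△DBV]
5. ∠DVE = 85°  [△DVE]

∠DVE = 85°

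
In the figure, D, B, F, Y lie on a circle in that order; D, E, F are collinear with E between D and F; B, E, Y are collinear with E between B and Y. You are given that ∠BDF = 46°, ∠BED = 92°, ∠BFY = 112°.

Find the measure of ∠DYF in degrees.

∠DYF = 116°

1. ∠BYF = 46°  [same arc BF]
2. ∠FEY = 92°  [vertical angles at E]
3. ∠FBY = 22°  [△BFY]
4. ∠DFY = 42°  [△FEY]
5. ∠FDY = 22°  [same arc FY]
6. ∠DYF = 116°  [△DFY]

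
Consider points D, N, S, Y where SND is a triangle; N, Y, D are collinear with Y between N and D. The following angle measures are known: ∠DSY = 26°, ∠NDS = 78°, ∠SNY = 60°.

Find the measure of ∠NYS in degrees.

1. ∠SDY = 78°  [Y on ray DN]
2. ∠DYS = 76°  [△SYD]
3. ∠NYS = 104°  [linear pair at Y on ND]

∠NYS = 104°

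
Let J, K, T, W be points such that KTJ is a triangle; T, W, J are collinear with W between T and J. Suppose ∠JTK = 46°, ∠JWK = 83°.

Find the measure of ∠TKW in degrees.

1. ∠KTW = 46°  [W on ray TJ]
2. ∠KWT = 97°  [linear pair at W on TJ]
3. ∠TKW = 37°  [△KTW]

∠TKW = 37°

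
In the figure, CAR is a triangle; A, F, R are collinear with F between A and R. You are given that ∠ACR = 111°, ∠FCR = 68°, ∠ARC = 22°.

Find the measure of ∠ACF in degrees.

1. ∠CAR = 47°  [△CAR]
2. ∠CRF = 22°  [F on ray RA]
3. ∠CAF = 47°  [F on ray AR]
4. ∠CFR = 90°  [△CFR]
5. ∠AFC = 90°  [linear pair at F on AR]
6. ∠ACF = 43°  [△CAF]

∠ACF = 43°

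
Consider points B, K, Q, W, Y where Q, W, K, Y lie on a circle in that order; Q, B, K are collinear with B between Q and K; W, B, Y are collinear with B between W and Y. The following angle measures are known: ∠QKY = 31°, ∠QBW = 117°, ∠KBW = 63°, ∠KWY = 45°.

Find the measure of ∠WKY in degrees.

1. ∠KBY = 117°  [vertical angles at B]
2. ∠KYW = 32°  [△KBY]
3. ∠WKY = 103°  [△WKY]

∠WKY = 103°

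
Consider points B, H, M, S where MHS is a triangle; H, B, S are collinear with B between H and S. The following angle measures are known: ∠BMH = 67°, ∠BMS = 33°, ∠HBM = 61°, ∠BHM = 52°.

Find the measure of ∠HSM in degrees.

∠HSM = 28°

1. ∠MBS = 119°  [linear pair at B on HS]
2. ∠BSM = 28°  [△MBS]
3. ∠HSM = 28°  [B on ray SH]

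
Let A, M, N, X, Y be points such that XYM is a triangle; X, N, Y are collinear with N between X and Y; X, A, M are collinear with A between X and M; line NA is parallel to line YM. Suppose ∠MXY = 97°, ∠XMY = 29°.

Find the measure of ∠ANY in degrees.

∠ANY = 126°

1. ∠MYX = 54°  [△XYM]
2. ∠ANX = 54°  [NA∥YM, corresponding at N]
3. ∠ANY = 126°  [linear pair at N on XY]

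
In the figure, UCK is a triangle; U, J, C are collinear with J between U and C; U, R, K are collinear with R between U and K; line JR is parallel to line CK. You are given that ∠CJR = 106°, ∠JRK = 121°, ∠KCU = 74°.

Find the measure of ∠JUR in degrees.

1. ∠RJU = 74°  [linear pair at J on UC]
2. ∠JRU = 59°  [linear pair at R on UK]
3. ∠JUR = 47°  [△UJR]

∠JUR = 47°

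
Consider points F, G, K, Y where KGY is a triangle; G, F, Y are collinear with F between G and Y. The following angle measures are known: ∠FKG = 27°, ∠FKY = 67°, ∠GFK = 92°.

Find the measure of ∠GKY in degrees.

∠GKY = 94°

1. ∠FGK = 61°  [△KGF]
2. ∠KFY = 88°  [linear pair at F on GY]
3. ∠KGY = 61°  [F on ray GY]
4. ∠FYK = 25°  [△KFY]
5. ∠GYK = 25°  [F on ray YG]
6. ∠GKY = 94°  [△KGY]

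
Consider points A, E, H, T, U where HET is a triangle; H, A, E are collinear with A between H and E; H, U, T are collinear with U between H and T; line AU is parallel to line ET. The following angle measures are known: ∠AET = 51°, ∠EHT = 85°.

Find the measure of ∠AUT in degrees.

∠AUT = 136°

1. ∠HET = 51°  [A on ray EH]
2. ∠ETH = 44°  [△HET]
3. ∠AUH = 44°  [AU∥ET, corresponding at U]
4. ∠AUT = 136°  [linear pair at U on HT]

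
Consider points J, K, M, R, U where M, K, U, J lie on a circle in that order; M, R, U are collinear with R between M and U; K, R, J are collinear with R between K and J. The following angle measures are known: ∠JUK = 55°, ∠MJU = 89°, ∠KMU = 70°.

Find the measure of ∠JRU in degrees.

1. ∠MKU = 91°  [cyclic MKUJ, opposite ∠K+∠J]
2. ∠KJU = 70°  [same arc KU]
3. ∠KUM = 19°  [△MKU]
4. ∠JKU = 55°  [△KUJ]
5. ∠KJM = 19°  [same arc MK]
6. ∠JMU = 55°  [same arc UJ]
7. ∠JRM = 106°  [△MRJ]
8. ∠JRU = 74°  [linear pair at R on MU]

∠JRU = 74°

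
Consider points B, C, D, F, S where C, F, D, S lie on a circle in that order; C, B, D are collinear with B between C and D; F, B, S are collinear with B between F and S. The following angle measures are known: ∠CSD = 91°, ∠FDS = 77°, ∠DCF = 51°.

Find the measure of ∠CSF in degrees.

1. ∠CFD = 89°  [cyclic CFDS, opposite ∠F+∠S]
2. ∠CDF = 40°  [△CFD]
3. ∠CSF = 40°  [same arc CF]

∠CSF = 40°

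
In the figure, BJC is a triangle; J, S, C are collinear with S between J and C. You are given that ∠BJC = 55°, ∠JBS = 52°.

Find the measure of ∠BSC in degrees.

∠BSC = 107°

1. ∠BJS = 55°  [S on ray JC]
2. ∠BSJ = 73°  [△BJS]
3. ∠BSC = 107°  [linear pair at S on JC]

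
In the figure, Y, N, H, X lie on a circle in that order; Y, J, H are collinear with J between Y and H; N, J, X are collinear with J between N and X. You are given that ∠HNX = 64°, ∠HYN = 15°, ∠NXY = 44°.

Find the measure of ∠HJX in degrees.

1. ∠HYX = 64°  [same arc HX]
2. ∠XJY = 72°  [△YJX]
3. ∠HJX = 108°  [linear pair at J on YH]

∠HJX = 108°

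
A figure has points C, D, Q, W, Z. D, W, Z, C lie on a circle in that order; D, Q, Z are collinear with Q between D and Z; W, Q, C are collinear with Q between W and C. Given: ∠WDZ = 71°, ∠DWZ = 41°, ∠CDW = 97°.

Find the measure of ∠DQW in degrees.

1. ∠WCZ = 71°  [same arc WZ]
2. ∠DZW = 68°  [△DWZ]
3. ∠CZW = 83°  [cyclic DWZC, opposite ∠D+∠Z]
4. ∠CWZ = 26°  [△WZC]
5. ∠WQZ = 86°  [△WQZ]
6. ∠DQW = 94°  [linear pair at Q on DZ]

∠DQW = 94°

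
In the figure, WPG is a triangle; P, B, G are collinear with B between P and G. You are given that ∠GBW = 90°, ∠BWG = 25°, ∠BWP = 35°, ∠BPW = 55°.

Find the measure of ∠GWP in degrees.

∠GWP = 60°

1. ∠BGW = 65°  [△WBG]
2. ∠GPW = 55°  [B on ray PG]
3. ∠PGW = 65°  [B on ray GP]
4. ∠GWP = 60°  [△WPG]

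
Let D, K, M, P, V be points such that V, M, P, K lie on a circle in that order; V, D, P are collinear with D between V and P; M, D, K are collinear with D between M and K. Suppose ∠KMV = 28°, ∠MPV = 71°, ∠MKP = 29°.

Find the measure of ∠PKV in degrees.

1. ∠MVP = 29°  [same arc MP]
2. ∠PMV = 80°  [△VMP]
3. ∠PKV = 100°  [cyclic VMPK, opposite ∠M+∠K]

∠PKV = 100°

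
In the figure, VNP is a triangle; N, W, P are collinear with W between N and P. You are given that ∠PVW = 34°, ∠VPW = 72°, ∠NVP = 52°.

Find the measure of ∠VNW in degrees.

∠VNW = 56°

1. ∠NPV = 72°  [W on ray PN]
2. ∠PNV = 56°  [△VNP]
3. ∠VNW = 56°  [W on ray NP]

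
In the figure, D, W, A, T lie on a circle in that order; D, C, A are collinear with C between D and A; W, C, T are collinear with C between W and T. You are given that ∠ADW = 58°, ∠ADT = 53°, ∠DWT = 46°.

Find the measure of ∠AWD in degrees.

1. ∠DCW = 76°  [△DCW]
2. ∠AWT = 53°  [same arc AT]
3. ∠ACW = 104°  [linear pair at C on DA]
4. ∠DAW = 23°  [△WCA]
5. ∠AWD = 99°  [△DWA]

∠AWD = 99°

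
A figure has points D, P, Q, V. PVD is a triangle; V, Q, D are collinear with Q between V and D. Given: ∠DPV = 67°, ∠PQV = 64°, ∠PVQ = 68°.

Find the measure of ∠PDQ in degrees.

∠PDQ = 45°

1. ∠DVP = 68°  [Q on ray VD]
2. ∠PDV = 45°  [△PVD]
3. ∠PDQ = 45°  [Q on ray DV]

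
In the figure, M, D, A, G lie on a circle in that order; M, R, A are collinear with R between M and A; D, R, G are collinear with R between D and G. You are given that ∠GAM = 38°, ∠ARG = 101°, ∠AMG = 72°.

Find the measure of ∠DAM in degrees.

∠DAM = 29°

1. ∠DRM = 101°  [vertical angles at R]
2. ∠ADG = 72°  [same arc AG]
3. ∠ARD = 79°  [linear pair at R on MA]
4. ∠DAM = 29°  [△DRA]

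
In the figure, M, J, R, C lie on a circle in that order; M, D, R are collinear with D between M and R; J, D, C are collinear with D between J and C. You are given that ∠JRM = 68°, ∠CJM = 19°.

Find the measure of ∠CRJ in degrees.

1. ∠JCM = 68°  [same arc MJ]
2. ∠CMJ = 93°  [△MJC]
3. ∠CRJ = 87°  [cyclic MJRC, opposite ∠M+∠R]

∠CRJ = 87°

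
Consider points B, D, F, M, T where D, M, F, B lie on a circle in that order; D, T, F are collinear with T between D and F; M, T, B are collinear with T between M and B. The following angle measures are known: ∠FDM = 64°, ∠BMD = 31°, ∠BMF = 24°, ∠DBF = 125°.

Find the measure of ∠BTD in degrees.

∠BTD = 95°

1. ∠FBM = 64°  [same arc MF]
2. ∠BFD = 31°  [same arc DB]
3. ∠BTF = 85°  [△FTB]
4. ∠BTD = 95°  [linear pair at T on DF]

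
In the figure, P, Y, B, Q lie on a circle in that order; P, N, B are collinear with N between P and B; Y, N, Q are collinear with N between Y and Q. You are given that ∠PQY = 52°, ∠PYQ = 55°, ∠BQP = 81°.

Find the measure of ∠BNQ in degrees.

1. ∠PBQ = 55°  [same arc PQ]
2. ∠BPQ = 44°  [△PBQ]
3. ∠PNQ = 84°  [△PNQ]
4. ∠BNQ = 96°  [linear pair at N on PB]

∠BNQ = 96°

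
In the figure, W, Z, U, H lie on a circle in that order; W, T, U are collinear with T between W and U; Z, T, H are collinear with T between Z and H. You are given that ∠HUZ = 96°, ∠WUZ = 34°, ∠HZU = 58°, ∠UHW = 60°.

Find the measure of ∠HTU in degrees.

1. ∠UHZ = 26°  [△ZUH]
2. ∠HWU = 58°  [same arc UH]
3. ∠HUW = 62°  [△WUH]
4. ∠HTU = 92°  [△UTH]

∠HTU = 92°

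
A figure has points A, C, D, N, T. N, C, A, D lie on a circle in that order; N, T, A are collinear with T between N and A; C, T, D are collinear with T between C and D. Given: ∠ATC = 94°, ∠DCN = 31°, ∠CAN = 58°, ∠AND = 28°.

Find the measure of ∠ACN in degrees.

1. ∠CTN = 86°  [linear pair at T on NA]
2. ∠ANC = 63°  [△NTC]
3. ∠ACN = 59°  [△NCA]

∠ACN = 59°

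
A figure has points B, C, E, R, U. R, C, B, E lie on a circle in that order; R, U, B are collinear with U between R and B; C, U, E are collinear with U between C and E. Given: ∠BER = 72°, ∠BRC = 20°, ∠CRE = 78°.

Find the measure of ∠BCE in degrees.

∠BCE = 58°

1. ∠BEC = 20°  [same arc CB]
2. ∠CBE = 102°  [cyclic RCBE, opposite ∠R+∠B]
3. ∠BCE = 58°  [△CBE]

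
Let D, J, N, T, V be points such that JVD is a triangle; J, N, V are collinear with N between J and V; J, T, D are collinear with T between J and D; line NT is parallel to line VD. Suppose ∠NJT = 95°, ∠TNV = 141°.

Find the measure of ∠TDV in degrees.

∠TDV = 46°

1. ∠JNT = 39°  [linear pair at N on JV]
2. ∠JTN = 46°  [△JNT]
3. ∠DTN = 134°  [linear pair at T on JD]
4. ∠TDV = 46°  [NT∥VD, co-interior at D–T]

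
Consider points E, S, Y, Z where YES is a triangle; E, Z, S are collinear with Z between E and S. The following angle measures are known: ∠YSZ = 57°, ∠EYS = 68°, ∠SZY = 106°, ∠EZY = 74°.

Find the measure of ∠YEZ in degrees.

1. ∠ESY = 57°  [Z on ray SE]
2. ∠SEY = 55°  [△YES]
3. ∠YEZ = 55°  [Z on ray ES]

∠YEZ = 55°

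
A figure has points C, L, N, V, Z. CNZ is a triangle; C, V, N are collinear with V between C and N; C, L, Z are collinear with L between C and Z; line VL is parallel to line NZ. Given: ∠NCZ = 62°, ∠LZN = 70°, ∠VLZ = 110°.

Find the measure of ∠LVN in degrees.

1. ∠LCV = 62°  [V on CN, L on CZ]
2. ∠CLV = 70°  [linear pair at L on CZ]
3. ∠CVL = 48°  [△CVL]
4. ∠LVN = 132°  [linear pair at V on CN]

∠LVN = 132°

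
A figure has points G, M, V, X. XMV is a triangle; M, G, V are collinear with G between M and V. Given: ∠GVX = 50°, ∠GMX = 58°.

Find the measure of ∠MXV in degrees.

∠MXV = 72°

1. ∠MVX = 50°  [G on ray VM]
2. ∠VMX = 58°  [G on ray MV]
3. ∠MXV = 72°  [△XMV]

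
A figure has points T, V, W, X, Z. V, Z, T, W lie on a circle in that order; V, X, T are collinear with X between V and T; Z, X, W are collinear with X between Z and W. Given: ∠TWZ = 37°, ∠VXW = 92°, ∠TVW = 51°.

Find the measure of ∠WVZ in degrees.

∠WVZ = 88°

1. ∠TZW = 51°  [same arc TW]
2. ∠WTZ = 92°  [△ZTW]
3. ∠WVZ = 88°  [cyclic VZTW, opposite ∠V+∠T]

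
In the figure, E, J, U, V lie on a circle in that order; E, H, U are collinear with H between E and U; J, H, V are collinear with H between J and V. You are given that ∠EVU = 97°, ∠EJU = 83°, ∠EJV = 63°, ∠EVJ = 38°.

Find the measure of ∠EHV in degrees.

∠EHV = 122°

1. ∠EUV = 63°  [same arc EV]
2. ∠UEV = 20°  [△EUV]
3. ∠EHV = 122°  [△EHV]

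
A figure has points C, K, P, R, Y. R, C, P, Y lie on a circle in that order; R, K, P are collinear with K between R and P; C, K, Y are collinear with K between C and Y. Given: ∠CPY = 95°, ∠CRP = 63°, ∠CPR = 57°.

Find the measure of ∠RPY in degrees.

1. ∠CRY = 85°  [cyclic RCPY, opposite ∠R+∠P]
2. ∠CYR = 57°  [same arc RC]
3. ∠RCY = 38°  [△RCY]
4. ∠RPY = 38°  [same arc RY]

∠RPY = 38°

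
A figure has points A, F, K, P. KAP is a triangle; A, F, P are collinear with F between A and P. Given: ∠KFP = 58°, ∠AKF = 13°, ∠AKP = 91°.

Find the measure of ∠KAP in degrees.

∠KAP = 45°

1. ∠AFK = 122°  [linear pair at F on AP]
2. ∠FAK = 45°  [△KAF]
3. ∠KAP = 45°  [F on ray AP]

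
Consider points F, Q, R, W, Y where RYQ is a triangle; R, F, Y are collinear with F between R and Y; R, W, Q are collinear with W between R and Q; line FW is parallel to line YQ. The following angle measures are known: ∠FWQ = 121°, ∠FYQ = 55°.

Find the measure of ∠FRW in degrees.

∠FRW = 66°

1. ∠FWR = 59°  [linear pair at W on RQ]
2. ∠QYR = 55°  [F on ray YR]
3. ∠RQY = 59°  [FW∥YQ, corresponding at W]
4. ∠QRY = 66°  [△RYQ]
5. ∠FRW = 66°  [F on RY, W on RQ]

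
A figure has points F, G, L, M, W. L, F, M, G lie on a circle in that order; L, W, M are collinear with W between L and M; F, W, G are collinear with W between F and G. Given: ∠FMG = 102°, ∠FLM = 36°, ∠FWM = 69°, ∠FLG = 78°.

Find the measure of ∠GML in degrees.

1. ∠FGM = 36°  [same arc FM]
2. ∠GWL = 69°  [vertical angles at W]
3. ∠GWM = 111°  [linear pair at W on LM]
4. ∠GML = 33°  [△MWG]

∠GML = 33°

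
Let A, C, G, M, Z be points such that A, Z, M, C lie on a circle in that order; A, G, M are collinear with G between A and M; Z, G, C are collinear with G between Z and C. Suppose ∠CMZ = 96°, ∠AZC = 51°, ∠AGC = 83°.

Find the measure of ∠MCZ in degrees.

∠MCZ = 32°

1. ∠AMC = 51°  [same arc AC]
2. ∠CGM = 97°  [linear pair at G on AM]
3. ∠MCZ = 32°  [△MGC]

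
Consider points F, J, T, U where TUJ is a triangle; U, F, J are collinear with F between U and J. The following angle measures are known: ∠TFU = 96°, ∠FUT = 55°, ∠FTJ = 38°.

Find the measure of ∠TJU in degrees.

1. ∠JFT = 84°  [linear pair at F on UJ]
2. ∠FJT = 58°  [△TFJ]
3. ∠TJU = 58°  [F on ray JU]

∠TJU = 58°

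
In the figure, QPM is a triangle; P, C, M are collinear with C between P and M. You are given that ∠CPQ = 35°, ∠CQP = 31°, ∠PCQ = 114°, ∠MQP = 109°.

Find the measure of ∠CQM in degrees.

∠CQM = 78°

1. ∠MPQ = 35°  [C on ray PM]
2. ∠MCQ = 66°  [linear pair at C on PM]
3. ∠PMQ = 36°  [△QPM]
4. ∠CMQ = 36°  [C on ray MP]
5. ∠CQM = 78°  [△QCM]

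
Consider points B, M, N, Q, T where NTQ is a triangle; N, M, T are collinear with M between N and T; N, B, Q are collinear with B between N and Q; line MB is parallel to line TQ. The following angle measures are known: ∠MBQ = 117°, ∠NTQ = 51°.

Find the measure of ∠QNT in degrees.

1. ∠MBN = 63°  [linear pair at B on NQ]
2. ∠BMN = 51°  [MB∥TQ, corresponding at M]
3. ∠BNM = 66°  [△NMB]
4. ∠QNT = 66°  [M on NT, B on NQ]

∠QNT = 66°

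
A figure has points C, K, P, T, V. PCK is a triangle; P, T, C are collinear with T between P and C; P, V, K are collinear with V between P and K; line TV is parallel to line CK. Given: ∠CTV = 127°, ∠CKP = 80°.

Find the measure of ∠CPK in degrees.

∠CPK = 47°

1. ∠PTV = 53°  [linear pair at T on PC]
2. ∠PVT = 80°  [TV∥CK, corresponding at V]
3. ∠TPV = 47°  [△PTV]
4. ∠CPK = 47°  [T on PC, V on PK]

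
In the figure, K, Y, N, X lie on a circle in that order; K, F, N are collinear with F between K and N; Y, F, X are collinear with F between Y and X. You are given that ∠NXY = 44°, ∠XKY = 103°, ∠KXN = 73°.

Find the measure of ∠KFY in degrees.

∠KFY = 88°

1. ∠NKY = 44°  [same arc YN]
2. ∠XNY = 77°  [cyclic KYNX, opposite ∠K+∠N]
3. ∠KYN = 107°  [cyclic KYNX, opposite ∠Y+∠X]
4. ∠KNY = 29°  [△KYN]
5. ∠NYX = 59°  [△YNX]
6. ∠NFY = 92°  [△YFN]
7. ∠KFY = 88°  [linear pair at F on KN]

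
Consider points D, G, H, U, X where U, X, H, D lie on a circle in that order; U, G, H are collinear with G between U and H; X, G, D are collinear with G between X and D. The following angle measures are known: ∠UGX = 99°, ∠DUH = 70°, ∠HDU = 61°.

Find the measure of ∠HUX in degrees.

∠HUX = 32°

1. ∠HGX = 81°  [linear pair at G on UH]
2. ∠DXH = 70°  [same arc HD]
3. ∠HXU = 119°  [cyclic UXHD, opposite ∠X+∠D]
4. ∠UHX = 29°  [△XGH]
5. ∠HUX = 32°  [△UXH]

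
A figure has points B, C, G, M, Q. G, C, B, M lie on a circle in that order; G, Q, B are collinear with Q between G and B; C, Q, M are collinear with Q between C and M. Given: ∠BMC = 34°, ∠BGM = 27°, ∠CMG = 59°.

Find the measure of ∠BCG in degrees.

∠BCG = 87°

1. ∠BGC = 34°  [same arc CB]
2. ∠CBG = 59°  [same arc GC]
3. ∠BCG = 87°  [△GCB]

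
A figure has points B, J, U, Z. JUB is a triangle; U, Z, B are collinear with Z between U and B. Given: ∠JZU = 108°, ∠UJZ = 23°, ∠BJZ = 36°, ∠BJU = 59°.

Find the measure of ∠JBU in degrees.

1. ∠BZJ = 72°  [linear pair at Z on UB]
2. ∠JBZ = 72°  [△JZB]
3. ∠JBU = 72°  [Z on ray BU]

∠JBU = 72°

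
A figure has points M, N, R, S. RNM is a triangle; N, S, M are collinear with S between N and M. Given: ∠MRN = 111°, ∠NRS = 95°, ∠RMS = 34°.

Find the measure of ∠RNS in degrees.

∠RNS = 35°

1. ∠NMR = 34°  [S on ray MN]
2. ∠MNR = 35°  [△RNM]
3. ∠RNS = 35°  [S on ray NM]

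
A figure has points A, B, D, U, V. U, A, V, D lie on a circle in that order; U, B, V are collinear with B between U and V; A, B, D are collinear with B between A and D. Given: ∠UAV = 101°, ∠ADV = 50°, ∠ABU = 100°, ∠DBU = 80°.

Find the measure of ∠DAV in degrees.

∠DAV = 71°

1. ∠AUV = 50°  [same arc AV]
2. ∠ABV = 80°  [linear pair at B on UV]
3. ∠AVU = 29°  [△UAV]
4. ∠DAV = 71°  [△ABV]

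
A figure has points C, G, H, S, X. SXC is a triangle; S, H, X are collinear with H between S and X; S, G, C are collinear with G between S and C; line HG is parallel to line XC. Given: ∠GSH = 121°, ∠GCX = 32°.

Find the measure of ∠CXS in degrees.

1. ∠CSX = 121°  [H on SX, G on SC]
2. ∠SCX = 32°  [G on ray CS]
3. ∠CXS = 27°  [△SXC]

∠CXS = 27°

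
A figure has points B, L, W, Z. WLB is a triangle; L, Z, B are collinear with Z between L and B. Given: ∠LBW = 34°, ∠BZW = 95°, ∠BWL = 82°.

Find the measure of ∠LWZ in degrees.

1. ∠BLW = 64°  [△WLB]
2. ∠LZW = 85°  [linear pair at Z on LB]
3. ∠WLZ = 64°  [Z on ray LB]
4. ∠LWZ = 31°  [△WLZ]

∠LWZ = 31°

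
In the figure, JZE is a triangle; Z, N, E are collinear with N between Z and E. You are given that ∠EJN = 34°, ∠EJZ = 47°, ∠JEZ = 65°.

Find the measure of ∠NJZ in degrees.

∠NJZ = 13°

1. ∠EZJ = 68°  [△JZE]
2. ∠JEN = 65°  [N on ray EZ]
3. ∠JZN = 68°  [N on ray ZE]
4. ∠ENJ = 81°  [△JNE]
5. ∠JNZ = 99°  [linear pair at N on ZE]
6. ∠NJZ = 13°  [△JZN]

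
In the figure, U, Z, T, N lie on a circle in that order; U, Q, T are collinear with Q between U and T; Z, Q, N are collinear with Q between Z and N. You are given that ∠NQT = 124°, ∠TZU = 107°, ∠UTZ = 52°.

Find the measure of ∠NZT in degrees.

1. ∠UQZ = 124°  [vertical angles at Q]
2. ∠TQZ = 56°  [linear pair at Q on UT]
3. ∠NZT = 72°  [△ZQT]

∠NZT = 72°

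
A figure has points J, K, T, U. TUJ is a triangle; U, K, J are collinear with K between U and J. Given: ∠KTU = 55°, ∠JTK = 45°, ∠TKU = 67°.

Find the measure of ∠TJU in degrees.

∠TJU = 22°

1. ∠JKT = 113°  [linear pair at K on UJ]
2. ∠KJT = 22°  [△TKJ]
3. ∠TJU = 22°  [K on ray JU]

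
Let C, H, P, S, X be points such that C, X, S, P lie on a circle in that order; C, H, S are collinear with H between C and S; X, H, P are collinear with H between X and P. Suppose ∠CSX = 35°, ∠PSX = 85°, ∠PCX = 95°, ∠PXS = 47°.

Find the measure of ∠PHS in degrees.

1. ∠CPX = 35°  [same arc CX]
2. ∠PCS = 47°  [same arc SP]
3. ∠CHP = 98°  [△CHP]
4. ∠PHS = 82°  [linear pair at H on CS]

∠PHS = 82°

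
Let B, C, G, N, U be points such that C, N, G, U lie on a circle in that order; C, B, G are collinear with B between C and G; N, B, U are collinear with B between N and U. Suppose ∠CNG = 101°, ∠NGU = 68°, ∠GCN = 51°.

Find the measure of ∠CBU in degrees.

1. ∠CGN = 28°  [△CNG]
2. ∠GUN = 51°  [same arc NG]
3. ∠CUN = 28°  [same arc CN]
4. ∠GNU = 61°  [△NGU]
5. ∠GCU = 61°  [same arc GU]
6. ∠CBU = 91°  [△CBU]

∠CBU = 91°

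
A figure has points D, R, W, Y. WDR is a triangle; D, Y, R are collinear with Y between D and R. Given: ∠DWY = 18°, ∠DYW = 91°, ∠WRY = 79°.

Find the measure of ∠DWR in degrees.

1. ∠WDY = 71°  [△WDY]
2. ∠DRW = 79°  [Y on ray RD]
3. ∠RDW = 71°  [Y on ray DR]
4. ∠DWR = 30°  [△WDR]

∠DWR = 30°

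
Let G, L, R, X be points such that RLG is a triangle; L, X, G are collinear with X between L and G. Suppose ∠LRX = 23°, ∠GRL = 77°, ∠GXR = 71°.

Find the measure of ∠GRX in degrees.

∠GRX = 54°

1. ∠LXR = 109°  [linear pair at X on LG]
2. ∠RLX = 48°  [△RLX]
3. ∠GLR = 48°  [X on ray LG]
4. ∠LGR = 55°  [△RLG]
5. ∠RGX = 55°  [X on ray GL]
6. ∠GRX = 54°  [△RXG]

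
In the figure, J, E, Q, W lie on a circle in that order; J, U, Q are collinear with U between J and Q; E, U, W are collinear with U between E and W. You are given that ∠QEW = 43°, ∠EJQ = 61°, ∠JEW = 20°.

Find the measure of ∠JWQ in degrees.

1. ∠QJW = 43°  [same arc QW]
2. ∠JQW = 20°  [same arc JW]
3. ∠JWQ = 117°  [△JQW]

∠JWQ = 117°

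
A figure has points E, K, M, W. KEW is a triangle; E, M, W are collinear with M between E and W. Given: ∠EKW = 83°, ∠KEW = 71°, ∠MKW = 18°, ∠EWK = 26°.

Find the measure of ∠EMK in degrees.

1. ∠KWM = 26°  [M on ray WE]
2. ∠KMW = 136°  [△KMW]
3. ∠EMK = 44°  [linear pair at M on EW]

∠EMK = 44°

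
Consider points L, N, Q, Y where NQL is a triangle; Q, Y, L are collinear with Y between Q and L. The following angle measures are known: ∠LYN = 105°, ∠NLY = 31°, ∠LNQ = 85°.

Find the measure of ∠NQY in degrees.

∠NQY = 64°

1. ∠NLQ = 31°  [Y on ray LQ]
2. ∠LQN = 64°  [△NQL]
3. ∠NQY = 64°  [Y on ray QL]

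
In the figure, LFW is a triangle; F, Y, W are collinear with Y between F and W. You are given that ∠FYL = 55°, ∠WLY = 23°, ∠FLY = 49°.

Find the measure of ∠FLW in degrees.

1. ∠LFY = 76°  [△LFY]
2. ∠LYW = 125°  [linear pair at Y on FW]
3. ∠LWY = 32°  [△LYW]
4. ∠LFW = 76°  [Y on ray FW]
5. ∠FWL = 32°  [Y on ray WF]
6. ∠FLW = 72°  [△LFW]

∠FLW = 72°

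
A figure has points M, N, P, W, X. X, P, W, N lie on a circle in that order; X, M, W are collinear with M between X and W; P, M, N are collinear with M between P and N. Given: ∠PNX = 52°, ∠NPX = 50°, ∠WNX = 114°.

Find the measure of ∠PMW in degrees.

1. ∠PWX = 52°  [same arc XP]
2. ∠NWX = 50°  [same arc XN]
3. ∠NXW = 16°  [△XWN]
4. ∠NPW = 16°  [same arc WN]
5. ∠PMW = 112°  [△PMW]

∠PMW = 112°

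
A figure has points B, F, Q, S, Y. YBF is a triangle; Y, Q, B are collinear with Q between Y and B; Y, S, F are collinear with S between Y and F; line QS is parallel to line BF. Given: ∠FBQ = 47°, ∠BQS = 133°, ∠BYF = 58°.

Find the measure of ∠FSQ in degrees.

1. ∠SQY = 47°  [linear pair at Q on YB]
2. ∠QYS = 58°  [Q on YB, S on YF]
3. ∠QSY = 75°  [△YQS]
4. ∠FSQ = 105°  [linear pair at S on YF]

∠FSQ = 105°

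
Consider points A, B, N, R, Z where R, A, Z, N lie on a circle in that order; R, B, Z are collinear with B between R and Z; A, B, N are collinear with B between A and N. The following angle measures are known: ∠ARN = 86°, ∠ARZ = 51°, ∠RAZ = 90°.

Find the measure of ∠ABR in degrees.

1. ∠AZN = 94°  [cyclic RAZN, opposite ∠R+∠Z]
2. ∠ANZ = 51°  [same arc AZ]
3. ∠AZR = 39°  [△RAZ]
4. ∠NAZ = 35°  [△AZN]
5. ∠ABZ = 106°  [△ABZ]
6. ∠ABR = 74°  [linear pair at B on RZ]

∠ABR = 74°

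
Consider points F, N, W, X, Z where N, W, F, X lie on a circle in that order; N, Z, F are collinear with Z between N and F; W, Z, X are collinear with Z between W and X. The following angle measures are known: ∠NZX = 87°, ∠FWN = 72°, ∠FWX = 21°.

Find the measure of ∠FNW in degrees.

∠FNW = 36°

1. ∠FZW = 87°  [vertical angles at Z]
2. ∠NFW = 72°  [△WZF]
3. ∠FNW = 36°  [△NWF]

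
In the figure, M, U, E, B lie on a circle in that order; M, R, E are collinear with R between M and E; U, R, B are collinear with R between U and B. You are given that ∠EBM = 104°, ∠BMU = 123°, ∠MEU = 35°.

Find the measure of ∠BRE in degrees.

∠BRE = 89°

1. ∠EUM = 76°  [cyclic MUEB, opposite ∠U+∠B]
2. ∠MBU = 35°  [same arc MU]
3. ∠EMU = 69°  [△MUE]
4. ∠BUM = 22°  [△MUB]
5. ∠EBU = 69°  [same arc UE]
6. ∠BEM = 22°  [same arc MB]
7. ∠BRE = 89°  [△ERB]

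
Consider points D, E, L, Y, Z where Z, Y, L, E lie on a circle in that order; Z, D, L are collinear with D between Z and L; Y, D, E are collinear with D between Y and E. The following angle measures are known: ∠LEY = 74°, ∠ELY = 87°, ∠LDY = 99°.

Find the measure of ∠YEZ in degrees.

1. ∠LZY = 74°  [same arc YL]
2. ∠EZY = 93°  [cyclic ZYLE, opposite ∠Z+∠L]
3. ∠YDZ = 81°  [linear pair at D on ZL]
4. ∠EYZ = 25°  [△ZDY]
5. ∠YEZ = 62°  [△ZYE]

∠YEZ = 62°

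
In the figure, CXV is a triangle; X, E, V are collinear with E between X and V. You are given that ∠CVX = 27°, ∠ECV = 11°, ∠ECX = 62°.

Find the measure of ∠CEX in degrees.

∠CEX = 38°

1. ∠CVE = 27°  [E on ray VX]
2. ∠CEV = 142°  [△CEV]
3. ∠CEX = 38°  [linear pair at E on XV]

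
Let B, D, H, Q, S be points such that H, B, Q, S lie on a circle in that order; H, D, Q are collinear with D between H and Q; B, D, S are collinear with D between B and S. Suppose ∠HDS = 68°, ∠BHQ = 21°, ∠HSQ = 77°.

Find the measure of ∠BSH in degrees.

1. ∠HBQ = 103°  [cyclic HBQS, opposite ∠B+∠S]
2. ∠BQH = 56°  [△HBQ]
3. ∠BSH = 56°  [same arc HB]

∠BSH = 56°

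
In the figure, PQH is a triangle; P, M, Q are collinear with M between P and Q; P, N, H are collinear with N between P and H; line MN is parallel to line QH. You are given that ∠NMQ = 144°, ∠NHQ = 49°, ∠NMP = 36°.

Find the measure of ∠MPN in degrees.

1. ∠PHQ = 49°  [N on ray HP]
2. ∠HQP = 36°  [MN∥QH, corresponding at M]
3. ∠HPQ = 95°  [△PQH]
4. ∠MPN = 95°  [M on PQ, N on PH]

∠MPN = 95°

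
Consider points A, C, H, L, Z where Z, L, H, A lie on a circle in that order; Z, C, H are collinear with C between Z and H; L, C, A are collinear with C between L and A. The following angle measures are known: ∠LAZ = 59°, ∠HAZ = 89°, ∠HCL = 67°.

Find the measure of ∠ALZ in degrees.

1. ∠LHZ = 59°  [same arc ZL]
2. ∠HLZ = 91°  [cyclic ZLHA, opposite ∠L+∠A]
3. ∠LCZ = 113°  [linear pair at C on ZH]
4. ∠HZL = 30°  [△ZLH]
5. ∠ALZ = 37°  [△ZCL]

∠ALZ = 37°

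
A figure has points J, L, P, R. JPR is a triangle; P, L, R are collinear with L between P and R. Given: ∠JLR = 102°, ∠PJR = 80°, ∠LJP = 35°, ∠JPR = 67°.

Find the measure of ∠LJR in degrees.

∠LJR = 45°

1. ∠JRP = 33°  [△JPR]
2. ∠JRL = 33°  [L on ray RP]
3. ∠LJR = 45°  [△JLR]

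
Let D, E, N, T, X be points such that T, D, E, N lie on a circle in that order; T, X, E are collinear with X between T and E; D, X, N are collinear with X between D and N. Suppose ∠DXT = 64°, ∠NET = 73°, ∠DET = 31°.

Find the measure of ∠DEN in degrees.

∠DEN = 104°

1. ∠EXN = 64°  [vertical angles at X]
2. ∠DXE = 116°  [linear pair at X on TE]
3. ∠DNE = 43°  [△EXN]
4. ∠EDN = 33°  [△DXE]
5. ∠DEN = 104°  [△DEN]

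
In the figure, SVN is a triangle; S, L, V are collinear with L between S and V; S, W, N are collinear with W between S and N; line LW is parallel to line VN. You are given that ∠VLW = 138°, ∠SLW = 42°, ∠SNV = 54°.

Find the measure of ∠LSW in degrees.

∠LSW = 84°

1. ∠NVS = 42°  [LW∥VN, corresponding at L]
2. ∠NSV = 84°  [△SVN]
3. ∠LSW = 84°  [L on SV, W on SN]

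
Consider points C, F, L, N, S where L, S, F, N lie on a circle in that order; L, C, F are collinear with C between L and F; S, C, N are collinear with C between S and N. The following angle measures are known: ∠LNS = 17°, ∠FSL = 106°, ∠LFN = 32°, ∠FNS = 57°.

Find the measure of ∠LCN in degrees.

∠LCN = 89°

1. ∠FNL = 74°  [cyclic LSFN, opposite ∠S+∠N]
2. ∠FLN = 74°  [△LFN]
3. ∠LCN = 89°  [△LCN]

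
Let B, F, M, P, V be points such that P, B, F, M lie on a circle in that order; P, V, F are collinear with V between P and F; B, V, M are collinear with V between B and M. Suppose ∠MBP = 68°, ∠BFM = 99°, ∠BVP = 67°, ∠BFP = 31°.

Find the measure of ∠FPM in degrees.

1. ∠FVM = 67°  [vertical angles at V]
2. ∠BMP = 31°  [same arc PB]
3. ∠MVP = 113°  [linear pair at V on PF]
4. ∠FPM = 36°  [△PVM]

∠FPM = 36°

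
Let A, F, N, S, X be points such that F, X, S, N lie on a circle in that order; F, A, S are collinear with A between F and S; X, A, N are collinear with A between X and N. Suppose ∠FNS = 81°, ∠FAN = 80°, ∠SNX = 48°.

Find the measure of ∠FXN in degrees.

1. ∠SAX = 80°  [vertical angles at A]
2. ∠SFX = 48°  [same arc XS]
3. ∠FAX = 100°  [linear pair at A on FS]
4. ∠FXN = 32°  [△FAX]

∠FXN = 32°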